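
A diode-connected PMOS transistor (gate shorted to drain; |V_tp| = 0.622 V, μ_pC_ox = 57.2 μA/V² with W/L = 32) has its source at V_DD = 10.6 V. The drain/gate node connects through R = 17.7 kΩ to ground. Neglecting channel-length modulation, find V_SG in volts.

With gate tied to drain, V_SG = V_SD ≥ V_SG − |V_tp|, so the device is in saturation.
k_p = μ_pC_ox · (W/L) = 1.83 mA/V².
KCL at the drain: ½ k_p (V_SG − |V_tp|)² = (V_DD − V_SG)/R.
Let x = V_SG − 0.622. Then 16.2 x² + x − 9.978 = 0, giving x = 0.755 V (positive root), so V_SG = 1.38 V.
I_D = (V_DD − V_SG)/R = (10.6 − 1.38) / 17.7 = 0.521 mA.

V_SG = 1.38 V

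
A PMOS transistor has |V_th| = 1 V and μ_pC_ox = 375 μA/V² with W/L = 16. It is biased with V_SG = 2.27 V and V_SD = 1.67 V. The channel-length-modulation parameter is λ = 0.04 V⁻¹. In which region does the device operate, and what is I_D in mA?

k_p = μ_pC_ox · (W/L) = 6 mA/V².
V_ov = V_SG − |V_th| = 2.27 − 1 = 1.27 V.
Since V_SD = 1.67 V ≥ V_ov = 1.27 V, the device is in saturation.
I_D = ½ k_p V_ov² (1 + λ V_SD) = 0.5 × 6 × 1.27² × (1 + 0.04 × 1.67) = 5.16 mA.

Saturation; I_D = 5.16 mA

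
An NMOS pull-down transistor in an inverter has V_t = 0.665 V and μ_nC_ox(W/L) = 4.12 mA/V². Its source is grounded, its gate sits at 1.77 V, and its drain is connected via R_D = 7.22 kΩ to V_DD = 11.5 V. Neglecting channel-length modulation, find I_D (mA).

V_GS = V_G = 1.77 V, so V_ov = 1.77 − 0.665 = 1.1 V.
Assume saturation: I_D = ½ k_n V_ov² = 0.5 × 4.12 × 1.1² = 2.52 mA, giving V_DS = V_DD − I_D R_D = 11.5 − 2.52 × 7.22 = -6.66 V.
But -6.66 V < V_ov = 1.1 V, so the device is actually in triode.
In triode I_D = k_n[V_ov V_DS − ½ V_DS²] and I_D = (V_DD − V_DS)/R_D. Equating: 14.9 V_DS² − 33.87 V_DS + 11.5 = 0, giving V_DS = 0.415 V (the root below V_ov).
I_D = (11.5 − 0.415) / 7.22 = 1.54 mA.

I_D = 1.54 mA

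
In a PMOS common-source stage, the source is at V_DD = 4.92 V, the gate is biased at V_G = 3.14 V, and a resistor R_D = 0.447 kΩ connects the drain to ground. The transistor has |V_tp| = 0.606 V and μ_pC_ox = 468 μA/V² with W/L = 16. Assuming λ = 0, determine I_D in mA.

I_D = 5.16 mA

V_SG = V_DD − V_G = 4.92 − 3.14 = 1.78 V, so V_ov = 1.78 − 0.606 = 1.17 V.
k_p = μ_pC_ox · (W/L) = 7.488 mA/V².
Assume saturation: I_D = ½ k_p V_ov² = 0.5 × 7.488 × 1.17² = 5.16 mA, giving V_SD = V_DD − I_D R_D = 4.92 − 5.16 × 0.447 = 2.61 V.
V_SD = 2.61 V ≥ V_ov = 1.17 V, confirming saturation.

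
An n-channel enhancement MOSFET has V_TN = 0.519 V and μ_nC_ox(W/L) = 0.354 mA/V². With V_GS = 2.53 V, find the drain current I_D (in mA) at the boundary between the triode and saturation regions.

I_D = 0.716 mA

At the boundary V_DS = V_ov = V_GS − V_TN = 2.53 − 0.519 = 2.01 V.
I_D = ½ k_n V_ov² = 0.5 × 0.354 × 2.01² = 0.716 mA.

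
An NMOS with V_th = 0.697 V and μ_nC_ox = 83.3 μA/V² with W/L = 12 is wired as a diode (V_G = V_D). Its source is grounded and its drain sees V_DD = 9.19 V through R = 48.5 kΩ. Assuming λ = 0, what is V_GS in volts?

With gate tied to drain, V_GS = V_DS ≥ V_GS − V_th, so the device is in saturation.
k_n = μ_nC_ox · (W/L) = 0.9996 mA/V².
KCL at the drain: ½ k_n (V_GS − V_th)² = (V_DD − V_GS)/R.
Let x = V_GS − 0.697. Then 24.2 x² + x − 8.493 = 0, giving x = 0.572 V (positive root), so V_GS = 1.27 V.
I_D = (V_DD − V_GS)/R = (9.19 − 1.27) / 48.5 = 0.163 mA.

V_GS = 1.27 V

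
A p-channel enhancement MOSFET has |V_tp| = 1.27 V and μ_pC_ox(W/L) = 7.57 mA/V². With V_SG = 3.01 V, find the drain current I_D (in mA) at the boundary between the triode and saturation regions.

At the boundary V_SD = V_ov = V_SG − |V_tp| = 3.01 − 1.27 = 1.74 V.
I_D = ½ k_p V_ov² = 0.5 × 7.57 × 1.74² = 11.5 mA.

I_D = 11.5 mA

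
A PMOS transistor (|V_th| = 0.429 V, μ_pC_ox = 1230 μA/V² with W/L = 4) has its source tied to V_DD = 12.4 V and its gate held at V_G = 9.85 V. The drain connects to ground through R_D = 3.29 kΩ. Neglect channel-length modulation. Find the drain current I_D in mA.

I_D = 3.65 mA

V_SG = V_DD − V_G = 12.4 − 9.85 = 2.55 V, so V_ov = 2.55 − 0.429 = 2.12 V.
k_p = μ_pC_ox · (W/L) = 4.92 mA/V².
Assume saturation: I_D = ½ k_p V_ov² = 0.5 × 4.92 × 2.12² = 11.1 mA, giving V_SD = V_DD − I_D R_D = 12.4 − 11.1 × 3.29 = -24 V.
But -24 V < V_ov = 2.12 V, so the device is actually in triode.
In triode I_D = k_p[V_ov V_SD − ½ V_SD²] and I_D = (V_DD − V_SD)/R_D. Equating: 8.09 V_SD² − 35.33 V_SD + 12.4 = 0, giving V_SD = 0.385 V (the root below V_ov).
I_D = (12.4 − 0.385) / 3.29 = 3.65 mA.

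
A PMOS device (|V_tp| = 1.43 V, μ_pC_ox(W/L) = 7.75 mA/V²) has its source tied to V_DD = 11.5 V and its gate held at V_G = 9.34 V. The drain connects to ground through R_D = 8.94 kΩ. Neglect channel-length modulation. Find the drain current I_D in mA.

V_SG = V_DD − V_G = 11.5 − 9.34 = 2.16 V, so V_ov = 2.16 − 1.43 = 0.73 V.
Assume saturation: I_D = ½ k_p V_ov² = 0.5 × 7.75 × 0.73² = 2.06 mA, giving V_SD = V_DD − I_D R_D = 11.5 − 2.06 × 8.94 = -6.96 V.
But -6.96 V < V_ov = 0.73 V, so the device is actually in triode.
In triode I_D = k_p[V_ov V_SD − ½ V_SD²] and I_D = (V_DD − V_SD)/R_D. Equating: 34.6 V_SD² − 51.58 V_SD + 11.5 = 0, giving V_SD = 0.273 V (the root below V_ov).
I_D = (11.5 − 0.273) / 8.94 = 1.26 mA.

I_D = 1.26 mA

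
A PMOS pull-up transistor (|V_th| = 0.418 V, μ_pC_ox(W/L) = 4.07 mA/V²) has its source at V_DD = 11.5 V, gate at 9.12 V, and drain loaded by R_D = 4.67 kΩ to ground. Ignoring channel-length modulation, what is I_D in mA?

I_D = 2.39 mA

V_SG = V_DD − V_G = 11.5 − 9.12 = 2.38 V, so V_ov = 2.38 − 0.418 = 1.96 V.
Assume saturation: I_D = ½ k_p V_ov² = 0.5 × 4.07 × 1.96² = 7.83 mA, giving V_SD = V_DD − I_D R_D = 11.5 − 7.83 × 4.67 = -25.1 V.
But -25.1 V < V_ov = 1.96 V, so the device is actually in triode.
In triode I_D = k_p[V_ov V_SD − ½ V_SD²] and I_D = (V_DD − V_SD)/R_D. Equating: 9.5 V_SD² − 38.29 V_SD + 11.5 = 0, giving V_SD = 0.327 V (the root below V_ov).
I_D = (11.5 − 0.327) / 4.67 = 2.39 mA.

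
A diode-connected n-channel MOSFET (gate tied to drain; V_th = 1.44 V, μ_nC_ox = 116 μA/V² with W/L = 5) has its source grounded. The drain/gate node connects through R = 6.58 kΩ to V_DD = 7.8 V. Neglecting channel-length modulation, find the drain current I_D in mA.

With gate tied to drain, V_GS = V_DS ≥ V_GS − V_th, so the device is in saturation.
k_n = μ_nC_ox · (W/L) = 0.58 mA/V².
KCL at the drain: ½ k_n (V_GS − V_th)² = (V_DD − V_GS)/R.
Let x = V_GS − 1.44. Then 1.91 x² + x − 6.36 = 0, giving x = 1.58 V (positive root), so V_GS = 3.02 V.
I_D = (V_DD − V_GS)/R = (7.8 − 3.02) / 6.58 = 0.726 mA.

I_D = 0.726 mA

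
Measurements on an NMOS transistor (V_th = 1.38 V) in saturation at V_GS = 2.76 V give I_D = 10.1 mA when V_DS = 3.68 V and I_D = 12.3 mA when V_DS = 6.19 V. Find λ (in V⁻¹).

With V_GS fixed, I_D ∝ (1 + λ V_DS) in saturation, so I_D2/I_D1 = (1 + λ V_DS2)/(1 + λ V_DS1).
12.3/10.1 = 1.218 = (1 + 6.19 λ)/(1 + 3.68 λ).
Solving: λ (I_D1 V_DS2 − I_D2 V_DS1) = I_D2 − I_D1, so λ = (12.3 − 10.1) / (10.1 × 6.19 − 12.3 × 3.68) = 2.2 / 17.3 = 0.127 V⁻¹.

λ = 0.127 V⁻¹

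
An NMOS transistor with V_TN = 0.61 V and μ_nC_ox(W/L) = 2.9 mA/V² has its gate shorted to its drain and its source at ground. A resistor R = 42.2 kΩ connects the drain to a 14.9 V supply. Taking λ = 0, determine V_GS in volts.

V_GS = 1.09 V

With gate tied to drain, V_GS = V_DS ≥ V_GS − V_TN, so the device is in saturation.
KCL at the drain: ½ k_n (V_GS − V_TN)² = (V_DD − V_GS)/R.
Let x = V_GS − 0.61. Then 61.2 x² + x − 14.29 = 0, giving x = 0.475 V (positive root), so V_GS = 1.09 V.
I_D = (V_DD − V_GS)/R = (14.9 − 1.09) / 42.2 = 0.327 mA.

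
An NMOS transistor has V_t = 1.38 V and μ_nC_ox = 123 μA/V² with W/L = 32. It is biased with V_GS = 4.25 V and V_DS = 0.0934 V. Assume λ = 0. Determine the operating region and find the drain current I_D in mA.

Triode; I_D = 1.04 mA

k_n = μ_nC_ox · (W/L) = 3.936 mA/V².
V_ov = V_GS − V_t = 4.25 − 1.38 = 2.87 V.
Since V_DS = 0.0934 V < V_ov = 2.87 V, the device is in the triode region.
I_D = k_n [V_ov · V_DS − ½ V_DS²] = 3.936 × [2.87 × 0.0934 − 0.5 × 0.0934²] = 1.04 mA.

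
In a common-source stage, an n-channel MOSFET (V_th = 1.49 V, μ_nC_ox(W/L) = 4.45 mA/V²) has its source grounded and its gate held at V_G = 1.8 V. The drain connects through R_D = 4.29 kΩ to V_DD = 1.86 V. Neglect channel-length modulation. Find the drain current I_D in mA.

V_GS = V_G = 1.8 V, so V_ov = 1.8 − 1.49 = 0.31 V.
Assume saturation: I_D = ½ k_n V_ov² = 0.5 × 4.45 × 0.31² = 0.214 mA, giving V_DS = V_DD − I_D R_D = 1.86 − 0.214 × 4.29 = 0.943 V.
V_DS = 0.943 V ≥ V_ov = 0.31 V, confirming saturation.

I_D = 0.214 mA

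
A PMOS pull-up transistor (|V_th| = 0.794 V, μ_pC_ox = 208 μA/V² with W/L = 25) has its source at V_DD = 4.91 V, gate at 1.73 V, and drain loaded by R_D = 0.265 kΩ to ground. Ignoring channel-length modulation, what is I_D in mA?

I_D = 12.8 mA

V_SG = V_DD − V_G = 4.91 − 1.73 = 3.18 V, so V_ov = 3.18 − 0.794 = 2.39 V.
k_p = μ_pC_ox · (W/L) = 5.2 mA/V².
Assume saturation: I_D = ½ k_p V_ov² = 0.5 × 5.2 × 2.39² = 14.8 mA, giving V_SD = V_DD − I_D R_D = 4.91 − 14.8 × 0.265 = 0.988 V.
But 0.988 V < V_ov = 2.39 V, so the device is actually in triode.
In triode I_D = k_p[V_ov V_SD − ½ V_SD²] and I_D = (V_DD − V_SD)/R_D. Equating: 0.689 V_SD² − 4.288 V_SD + 4.91 = 0, giving V_SD = 1.51 V (the root below V_ov).
I_D = (4.91 − 1.51) / 0.265 = 12.8 mA.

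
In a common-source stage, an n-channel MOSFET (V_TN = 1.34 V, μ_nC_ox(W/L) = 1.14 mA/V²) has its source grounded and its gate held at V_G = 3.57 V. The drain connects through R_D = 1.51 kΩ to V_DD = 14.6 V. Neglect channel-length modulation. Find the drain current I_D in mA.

V_GS = V_G = 3.57 V, so V_ov = 3.57 − 1.34 = 2.23 V.
Assume saturation: I_D = ½ k_n V_ov² = 0.5 × 1.14 × 2.23² = 2.83 mA, giving V_DS = V_DD − I_D R_D = 14.6 − 2.83 × 1.51 = 10.3 V.
V_DS = 10.3 V ≥ V_ov = 2.23 V, confirming saturation.

I_D = 2.83 mA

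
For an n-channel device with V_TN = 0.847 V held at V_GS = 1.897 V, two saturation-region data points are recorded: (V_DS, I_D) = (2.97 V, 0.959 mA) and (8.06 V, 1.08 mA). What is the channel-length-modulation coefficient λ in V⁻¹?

With V_GS fixed, I_D ∝ (1 + λ V_DS) in saturation, so I_D2/I_D1 = (1 + λ V_DS2)/(1 + λ V_DS1).
1.08/0.959 = 1.126 = (1 + 8.06 λ)/(1 + 2.97 λ).
Solving: λ (I_D1 V_DS2 − I_D2 V_DS1) = I_D2 − I_D1, so λ = (1.08 − 0.959) / (0.959 × 8.06 − 1.08 × 2.97) = 0.121 / 4.52 = 0.0268 V⁻¹.

λ = 0.0268 V⁻¹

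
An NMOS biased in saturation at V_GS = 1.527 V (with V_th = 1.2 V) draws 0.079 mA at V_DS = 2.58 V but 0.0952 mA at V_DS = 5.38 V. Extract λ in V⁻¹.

λ = 0.0903 V⁻¹

With V_GS fixed, I_D ∝ (1 + λ V_DS) in saturation, so I_D2/I_D1 = (1 + λ V_DS2)/(1 + λ V_DS1).
0.0952/0.079 = 1.205 = (1 + 5.38 λ)/(1 + 2.58 λ).
Solving: λ (I_D1 V_DS2 − I_D2 V_DS1) = I_D2 − I_D1, so λ = (0.0952 − 0.079) / (0.079 × 5.38 − 0.0952 × 2.58) = 0.0162 / 0.179 = 0.0903 V⁻¹.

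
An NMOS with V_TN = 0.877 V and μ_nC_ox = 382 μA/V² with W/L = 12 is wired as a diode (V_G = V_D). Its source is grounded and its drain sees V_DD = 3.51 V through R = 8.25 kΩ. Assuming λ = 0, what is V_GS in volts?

With gate tied to drain, V_GS = V_DS ≥ V_GS − V_TN, so the device is in saturation.
k_n = μ_nC_ox · (W/L) = 4.584 mA/V².
KCL at the drain: ½ k_n (V_GS − V_TN)² = (V_DD − V_GS)/R.
Let x = V_GS − 0.877. Then 18.9 x² + x − 2.633 = 0, giving x = 0.348 V (positive root), so V_GS = 1.22 V.
I_D = (V_DD − V_GS)/R = (3.51 − 1.22) / 8.25 = 0.277 mA.

V_GS = 1.22 V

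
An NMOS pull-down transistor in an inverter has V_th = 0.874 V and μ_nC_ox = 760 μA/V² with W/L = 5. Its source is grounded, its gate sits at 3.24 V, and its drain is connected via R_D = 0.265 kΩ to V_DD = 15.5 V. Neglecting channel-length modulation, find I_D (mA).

V_GS = V_G = 3.24 V, so V_ov = 3.24 − 0.874 = 2.37 V.
k_n = μ_nC_ox · (W/L) = 3.8 mA/V².
Assume saturation: I_D = ½ k_n V_ov² = 0.5 × 3.8 × 2.37² = 10.6 mA, giving V_DS = V_DD − I_D R_D = 15.5 − 10.6 × 0.265 = 12.7 V.
V_DS = 12.7 V ≥ V_ov = 2.37 V, confirming saturation.

I_D = 10.6 mA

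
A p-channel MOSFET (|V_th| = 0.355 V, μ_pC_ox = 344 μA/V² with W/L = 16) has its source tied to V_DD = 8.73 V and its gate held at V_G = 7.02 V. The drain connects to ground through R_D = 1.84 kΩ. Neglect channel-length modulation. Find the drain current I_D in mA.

I_D = 4.29 mA

V_SG = V_DD − V_G = 8.73 − 7.02 = 1.71 V, so V_ov = 1.71 − 0.355 = 1.36 V.
k_p = μ_pC_ox · (W/L) = 5.504 mA/V².
Assume saturation: I_D = ½ k_p V_ov² = 0.5 × 5.504 × 1.36² = 5.05 mA, giving V_SD = V_DD − I_D R_D = 8.73 − 5.05 × 1.84 = -0.567 V.
But -0.567 V < V_ov = 1.36 V, so the device is actually in triode.
In triode I_D = k_p[V_ov V_SD − ½ V_SD²] and I_D = (V_DD − V_SD)/R_D. Equating: 5.06 V_SD² − 14.72 V_SD + 8.73 = 0, giving V_SD = 0.83 V (the root below V_ov).
I_D = (8.73 − 0.83) / 1.84 = 4.29 mA.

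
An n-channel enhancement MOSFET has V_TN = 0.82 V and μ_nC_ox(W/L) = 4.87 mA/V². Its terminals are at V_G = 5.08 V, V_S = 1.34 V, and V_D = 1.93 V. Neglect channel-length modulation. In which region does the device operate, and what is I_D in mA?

Triode; I_D = 7.54 mA

V_GS = V_G − V_S = 5.08 − 1.34 = 3.74 V; V_DS = V_D − V_S = 1.93 − 1.34 = 0.59 V.
V_ov = V_GS − V_TN = 3.74 − 0.82 = 2.92 V.
Since V_DS = 0.59 V < V_ov = 2.92 V, the device is in the triode region.
I_D = k_n [V_ov · V_DS − ½ V_DS²] = 4.87 × [2.92 × 0.59 − 0.5 × 0.59²] = 7.54 mA.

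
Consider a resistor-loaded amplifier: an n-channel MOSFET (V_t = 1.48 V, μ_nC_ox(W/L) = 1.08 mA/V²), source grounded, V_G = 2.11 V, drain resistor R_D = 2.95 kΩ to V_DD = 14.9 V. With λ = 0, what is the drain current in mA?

V_GS = V_G = 2.11 V, so V_ov = 2.11 − 1.48 = 0.63 V.
Assume saturation: I_D = ½ k_n V_ov² = 0.5 × 1.08 × 0.63² = 0.214 mA, giving V_DS = V_DD − I_D R_D = 14.9 − 0.214 × 2.95 = 14.3 V.
V_DS = 14.3 V ≥ V_ov = 0.63 V, confirming saturation.

I_D = 0.214 mA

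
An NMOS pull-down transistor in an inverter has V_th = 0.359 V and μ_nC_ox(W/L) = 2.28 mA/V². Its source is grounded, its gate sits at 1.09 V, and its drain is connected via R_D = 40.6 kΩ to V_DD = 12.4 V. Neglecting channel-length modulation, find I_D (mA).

I_D = 0.300 mA

V_GS = V_G = 1.09 V, so V_ov = 1.09 − 0.359 = 0.731 V.
Assume saturation: I_D = ½ k_n V_ov² = 0.5 × 2.28 × 0.731² = 0.609 mA, giving V_DS = V_DD − I_D R_D = 12.4 − 0.609 × 40.6 = -12.3 V.
But -12.3 V < V_ov = 0.731 V, so the device is actually in triode.
In triode I_D = k_n[V_ov V_DS − ½ V_DS²] and I_D = (V_DD − V_DS)/R_D. Equating: 46.3 V_DS² − 68.67 V_DS + 12.4 = 0, giving V_DS = 0.21 V (the root below V_ov).
I_D = (12.4 − 0.21) / 40.6 = 0.3 mA.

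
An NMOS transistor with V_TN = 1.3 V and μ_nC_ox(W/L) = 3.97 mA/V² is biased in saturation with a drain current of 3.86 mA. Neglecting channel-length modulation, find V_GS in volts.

In saturation I_D = ½ k_n (V_GS − V_TN)², so V_GS − V_TN = √(2 I_D / k_n) = √(2 × 3.86 / 3.97) = 1.39 V.
V_GS = 1.3 + 1.39 = 2.69 V.

V_GS = 2.69 V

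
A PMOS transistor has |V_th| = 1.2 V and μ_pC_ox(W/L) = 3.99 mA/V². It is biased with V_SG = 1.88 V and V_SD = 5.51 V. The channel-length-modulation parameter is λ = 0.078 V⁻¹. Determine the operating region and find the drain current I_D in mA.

V_ov = V_SG − |V_th| = 1.88 − 1.2 = 0.68 V.
Since V_SD = 5.51 V ≥ V_ov = 0.68 V, the device is in saturation.
I_D = ½ k_p V_ov² (1 + λ V_SD) = 0.5 × 3.99 × 0.68² × (1 + 0.078 × 5.51) = 1.32 mA.

Saturation; I_D = 1.32 mA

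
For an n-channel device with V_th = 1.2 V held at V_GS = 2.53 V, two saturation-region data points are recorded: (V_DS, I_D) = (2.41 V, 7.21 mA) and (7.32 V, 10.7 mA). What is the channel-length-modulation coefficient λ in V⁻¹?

λ = 0.129 V⁻¹

With V_GS fixed, I_D ∝ (1 + λ V_DS) in saturation, so I_D2/I_D1 = (1 + λ V_DS2)/(1 + λ V_DS1).
10.7/7.21 = 1.484 = (1 + 7.32 λ)/(1 + 2.41 λ).
Solving: λ (I_D1 V_DS2 − I_D2 V_DS1) = I_D2 − I_D1, so λ = (10.7 − 7.21) / (7.21 × 7.32 − 10.7 × 2.41) = 3.49 / 27 = 0.129 V⁻¹.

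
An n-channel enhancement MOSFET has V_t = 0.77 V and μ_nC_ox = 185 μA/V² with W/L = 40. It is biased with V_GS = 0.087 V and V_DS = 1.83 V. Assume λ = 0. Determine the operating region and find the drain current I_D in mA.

Cutoff; I_D = 0 mA

V_GS = 0.087 V < V_t = 0.77 V, so the transistor is in cutoff.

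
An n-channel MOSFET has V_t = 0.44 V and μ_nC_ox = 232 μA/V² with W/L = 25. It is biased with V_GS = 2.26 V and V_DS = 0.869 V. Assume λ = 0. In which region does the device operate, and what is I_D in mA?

Triode; I_D = 6.98 mA

k_n = μ_nC_ox · (W/L) = 5.8 mA/V².
V_ov = V_GS − V_t = 2.26 − 0.44 = 1.82 V.
Since V_DS = 0.869 V < V_ov = 1.82 V, the device is in the triode region.
I_D = k_n [V_ov · V_DS − ½ V_DS²] = 5.8 × [1.82 × 0.869 − 0.5 × 0.869²] = 6.98 mA.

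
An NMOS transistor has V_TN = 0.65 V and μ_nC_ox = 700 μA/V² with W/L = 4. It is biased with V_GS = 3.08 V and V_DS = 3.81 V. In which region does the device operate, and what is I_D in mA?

k_n = μ_nC_ox · (W/L) = 2.8 mA/V².
V_ov = V_GS − V_TN = 3.08 − 0.65 = 2.43 V.
Since V_DS = 3.81 V ≥ V_ov = 2.43 V, the device is in saturation.
I_D = ½ k_n V_ov² = 0.5 × 2.8 × 2.43² = 8.27 mA.

Saturation; I_D = 8.27 mA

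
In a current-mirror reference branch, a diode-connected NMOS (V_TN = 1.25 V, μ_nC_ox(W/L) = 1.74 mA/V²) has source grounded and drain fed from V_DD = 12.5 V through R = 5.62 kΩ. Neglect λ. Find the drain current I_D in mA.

With gate tied to drain, V_GS = V_DS ≥ V_GS − V_TN, so the device is in saturation.
KCL at the drain: ½ k_n (V_GS − V_TN)² = (V_DD − V_GS)/R.
Let x = V_GS − 1.25. Then 4.89 x² + x − 11.25 = 0, giving x = 1.42 V (positive root), so V_GS = 2.67 V.
I_D = (V_DD − V_GS)/R = (12.5 − 2.67) / 5.62 = 1.75 mA.

I_D = 1.75 mA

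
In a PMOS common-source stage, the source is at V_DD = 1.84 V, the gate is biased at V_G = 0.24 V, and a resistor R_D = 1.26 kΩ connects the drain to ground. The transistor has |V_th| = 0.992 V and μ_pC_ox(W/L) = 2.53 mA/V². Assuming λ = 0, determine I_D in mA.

V_SG = V_DD − V_G = 1.84 − 0.24 = 1.6 V, so V_ov = 1.6 − 0.992 = 0.608 V.
Assume saturation: I_D = ½ k_p V_ov² = 0.5 × 2.53 × 0.608² = 0.468 mA, giving V_SD = V_DD − I_D R_D = 1.84 − 0.468 × 1.26 = 1.25 V.
V_SD = 1.25 V ≥ V_ov = 0.608 V, confirming saturation.

I_D = 0.468 mA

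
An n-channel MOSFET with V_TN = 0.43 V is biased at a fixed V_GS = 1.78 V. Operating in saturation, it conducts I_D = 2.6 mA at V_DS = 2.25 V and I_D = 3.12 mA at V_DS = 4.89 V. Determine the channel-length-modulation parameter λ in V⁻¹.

λ = 0.0913 V⁻¹

With V_GS fixed, I_D ∝ (1 + λ V_DS) in saturation, so I_D2/I_D1 = (1 + λ V_DS2)/(1 + λ V_DS1).
3.12/2.6 = 1.2 = (1 + 4.89 λ)/(1 + 2.25 λ).
Solving: λ (I_D1 V_DS2 − I_D2 V_DS1) = I_D2 − I_D1, so λ = (3.12 − 2.6) / (2.6 × 4.89 − 3.12 × 2.25) = 0.52 / 5.69 = 0.0913 V⁻¹.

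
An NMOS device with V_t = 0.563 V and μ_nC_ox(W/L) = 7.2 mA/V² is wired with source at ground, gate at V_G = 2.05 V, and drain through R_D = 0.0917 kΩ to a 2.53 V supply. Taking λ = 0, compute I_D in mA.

V_GS = V_G = 2.05 V, so V_ov = 2.05 − 0.563 = 1.49 V.
Assume saturation: I_D = ½ k_n V_ov² = 0.5 × 7.2 × 1.49² = 7.96 mA, giving V_DS = V_DD − I_D R_D = 2.53 − 7.96 × 0.0917 = 1.8 V.
V_DS = 1.8 V ≥ V_ov = 1.49 V, confirming saturation.

I_D = 7.96 mA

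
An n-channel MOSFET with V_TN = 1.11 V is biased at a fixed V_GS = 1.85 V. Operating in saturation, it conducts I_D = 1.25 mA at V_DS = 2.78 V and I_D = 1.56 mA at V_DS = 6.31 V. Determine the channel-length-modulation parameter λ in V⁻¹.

λ = 0.0873 V⁻¹

With V_GS fixed, I_D ∝ (1 + λ V_DS) in saturation, so I_D2/I_D1 = (1 + λ V_DS2)/(1 + λ V_DS1).
1.56/1.25 = 1.248 = (1 + 6.31 λ)/(1 + 2.78 λ).
Solving: λ (I_D1 V_DS2 − I_D2 V_DS1) = I_D2 − I_D1, so λ = (1.56 − 1.25) / (1.25 × 6.31 − 1.56 × 2.78) = 0.31 / 3.55 = 0.0873 V⁻¹.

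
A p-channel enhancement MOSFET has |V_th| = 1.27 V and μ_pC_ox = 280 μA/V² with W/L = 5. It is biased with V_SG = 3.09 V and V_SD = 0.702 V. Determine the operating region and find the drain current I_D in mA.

Triode; I_D = 1.44 mA

k_p = μ_pC_ox · (W/L) = 1.4 mA/V².
V_ov = V_SG − |V_th| = 3.09 − 1.27 = 1.82 V.
Since V_SD = 0.702 V < V_ov = 1.82 V, the device is in the triode region.
I_D = k_p [V_ov · V_SD − ½ V_SD²] = 1.4 × [1.82 × 0.702 − 0.5 × 0.702²] = 1.44 mA.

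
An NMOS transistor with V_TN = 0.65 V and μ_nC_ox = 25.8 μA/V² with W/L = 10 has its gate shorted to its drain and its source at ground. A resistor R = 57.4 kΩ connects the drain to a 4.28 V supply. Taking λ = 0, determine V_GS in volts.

V_GS = 1.29 V

With gate tied to drain, V_GS = V_DS ≥ V_GS − V_TN, so the device is in saturation.
k_n = μ_nC_ox · (W/L) = 0.258 mA/V².
KCL at the drain: ½ k_n (V_GS − V_TN)² = (V_DD − V_GS)/R.
Let x = V_GS − 0.65. Then 7.4 x² + x − 3.63 = 0, giving x = 0.636 V (positive root), so V_GS = 1.29 V.
I_D = (V_DD − V_GS)/R = (4.28 − 1.29) / 57.4 = 0.0522 mA.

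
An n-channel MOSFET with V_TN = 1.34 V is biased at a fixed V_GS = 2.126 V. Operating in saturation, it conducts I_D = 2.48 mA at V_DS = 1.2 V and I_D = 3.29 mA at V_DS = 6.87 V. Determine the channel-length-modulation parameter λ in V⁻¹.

With V_GS fixed, I_D ∝ (1 + λ V_DS) in saturation, so I_D2/I_D1 = (1 + λ V_DS2)/(1 + λ V_DS1).
3.29/2.48 = 1.327 = (1 + 6.87 λ)/(1 + 1.2 λ).
Solving: λ (I_D1 V_DS2 − I_D2 V_DS1) = I_D2 − I_D1, so λ = (3.29 − 2.48) / (2.48 × 6.87 − 3.29 × 1.2) = 0.81 / 13.1 = 0.0619 V⁻¹.

λ = 0.0619 V⁻¹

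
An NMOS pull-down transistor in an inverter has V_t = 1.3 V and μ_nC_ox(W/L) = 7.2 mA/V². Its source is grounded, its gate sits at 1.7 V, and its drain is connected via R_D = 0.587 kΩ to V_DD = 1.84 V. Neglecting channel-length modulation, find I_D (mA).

I_D = 0.576 mA

V_GS = V_G = 1.7 V, so V_ov = 1.7 − 1.3 = 0.4 V.
Assume saturation: I_D = ½ k_n V_ov² = 0.5 × 7.2 × 0.4² = 0.576 mA, giving V_DS = V_DD − I_D R_D = 1.84 − 0.576 × 0.587 = 1.5 V.
V_DS = 1.5 V ≥ V_ov = 0.4 V, confirming saturation.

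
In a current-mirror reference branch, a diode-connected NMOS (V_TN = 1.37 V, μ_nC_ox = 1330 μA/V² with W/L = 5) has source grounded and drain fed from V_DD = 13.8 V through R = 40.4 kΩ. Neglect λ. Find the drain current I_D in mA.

I_D = 0.300 mA

With gate tied to drain, V_GS = V_DS ≥ V_GS − V_TN, so the device is in saturation.
k_n = μ_nC_ox · (W/L) = 6.65 mA/V².
KCL at the drain: ½ k_n (V_GS − V_TN)² = (V_DD − V_GS)/R.
Let x = V_GS − 1.37. Then 134 x² + x − 12.43 = 0, giving x = 0.3 V (positive root), so V_GS = 1.67 V.
I_D = (V_DD − V_GS)/R = (13.8 − 1.67) / 40.4 = 0.3 mA.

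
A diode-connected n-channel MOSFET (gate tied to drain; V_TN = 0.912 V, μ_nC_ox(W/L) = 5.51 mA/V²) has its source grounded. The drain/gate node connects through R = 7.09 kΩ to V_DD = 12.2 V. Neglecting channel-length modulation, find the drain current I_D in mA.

I_D = 1.49 mA

With gate tied to drain, V_GS = V_DS ≥ V_GS − V_TN, so the device is in saturation.
KCL at the drain: ½ k_n (V_GS − V_TN)² = (V_DD − V_GS)/R.
Let x = V_GS − 0.912. Then 19.5 x² + x − 11.29 = 0, giving x = 0.735 V (positive root), so V_GS = 1.65 V.
I_D = (V_DD − V_GS)/R = (12.2 − 1.65) / 7.09 = 1.49 mA.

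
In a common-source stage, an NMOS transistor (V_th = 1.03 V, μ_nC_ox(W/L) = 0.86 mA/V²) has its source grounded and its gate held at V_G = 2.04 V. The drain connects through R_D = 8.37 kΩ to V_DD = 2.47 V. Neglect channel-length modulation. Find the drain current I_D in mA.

I_D = 0.253 mA

V_GS = V_G = 2.04 V, so V_ov = 2.04 − 1.03 = 1.01 V.
Assume saturation: I_D = ½ k_n V_ov² = 0.5 × 0.86 × 1.01² = 0.439 mA, giving V_DS = V_DD − I_D R_D = 2.47 − 0.439 × 8.37 = -1.2 V.
But -1.2 V < V_ov = 1.01 V, so the device is actually in triode.
In triode I_D = k_n[V_ov V_DS − ½ V_DS²] and I_D = (V_DD − V_DS)/R_D. Equating: 3.6 V_DS² − 8.27 V_DS + 2.47 = 0, giving V_DS = 0.353 V (the root below V_ov).
I_D = (2.47 − 0.353) / 8.37 = 0.253 mA.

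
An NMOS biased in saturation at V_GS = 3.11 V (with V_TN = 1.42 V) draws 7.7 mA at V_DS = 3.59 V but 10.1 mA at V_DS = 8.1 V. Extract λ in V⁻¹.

With V_GS fixed, I_D ∝ (1 + λ V_DS) in saturation, so I_D2/I_D1 = (1 + λ V_DS2)/(1 + λ V_DS1).
10.1/7.7 = 1.312 = (1 + 8.1 λ)/(1 + 3.59 λ).
Solving: λ (I_D1 V_DS2 − I_D2 V_DS1) = I_D2 − I_D1, so λ = (10.1 − 7.7) / (7.7 × 8.1 − 10.1 × 3.59) = 2.4 / 26.1 = 0.0919 V⁻¹.

λ = 0.0919 V⁻¹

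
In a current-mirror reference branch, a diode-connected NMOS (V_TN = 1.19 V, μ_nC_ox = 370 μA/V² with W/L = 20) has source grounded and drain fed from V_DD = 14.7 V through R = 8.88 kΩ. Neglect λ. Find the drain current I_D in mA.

With gate tied to drain, V_GS = V_DS ≥ V_GS − V_TN, so the device is in saturation.
k_n = μ_nC_ox · (W/L) = 7.4 mA/V².
KCL at the drain: ½ k_n (V_GS − V_TN)² = (V_DD − V_GS)/R.
Let x = V_GS − 1.19. Then 32.9 x² + x − 13.51 = 0, giving x = 0.626 V (positive root), so V_GS = 1.82 V.
I_D = (V_DD − V_GS)/R = (14.7 − 1.82) / 8.88 = 1.45 mA.

I_D = 1.45 mA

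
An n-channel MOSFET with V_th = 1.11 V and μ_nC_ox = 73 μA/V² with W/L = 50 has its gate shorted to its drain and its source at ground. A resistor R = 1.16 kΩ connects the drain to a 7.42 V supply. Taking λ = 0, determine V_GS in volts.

With gate tied to drain, V_GS = V_DS ≥ V_GS − V_th, so the device is in saturation.
k_n = μ_nC_ox · (W/L) = 3.65 mA/V².
KCL at the drain: ½ k_n (V_GS − V_th)² = (V_DD − V_GS)/R.
Let x = V_GS − 1.11. Then 2.12 x² + x − 6.31 = 0, giving x = 1.51 V (positive root), so V_GS = 2.62 V.
I_D = (V_DD − V_GS)/R = (7.42 − 2.62) / 1.16 = 4.14 mA.

V_GS = 2.62 V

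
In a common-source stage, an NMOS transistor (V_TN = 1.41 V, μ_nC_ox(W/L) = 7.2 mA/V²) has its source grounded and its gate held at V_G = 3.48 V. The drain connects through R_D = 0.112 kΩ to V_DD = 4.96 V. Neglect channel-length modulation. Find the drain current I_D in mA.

I_D = 15.4 mA

V_GS = V_G = 3.48 V, so V_ov = 3.48 − 1.41 = 2.07 V.
Assume saturation: I_D = ½ k_n V_ov² = 0.5 × 7.2 × 2.07² = 15.4 mA, giving V_DS = V_DD − I_D R_D = 4.96 − 15.4 × 0.112 = 3.23 V.
V_DS = 3.23 V ≥ V_ov = 2.07 V, confirming saturation.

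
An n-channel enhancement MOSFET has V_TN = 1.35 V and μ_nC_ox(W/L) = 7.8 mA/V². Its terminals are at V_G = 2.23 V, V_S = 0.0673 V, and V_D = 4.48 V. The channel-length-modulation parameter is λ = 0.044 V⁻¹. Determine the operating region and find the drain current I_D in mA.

V_GS = V_G − V_S = 2.23 − 0.0673 = 2.16 V; V_DS = V_D − V_S = 4.48 − 0.0673 = 4.41 V.
V_ov = V_GS − V_TN = 2.16 − 1.35 = 0.813 V.
Since V_DS = 4.41 V ≥ V_ov = 0.813 V, the device is in saturation.
I_D = ½ k_n V_ov² (1 + λ V_DS) = 0.5 × 7.8 × 0.813² × (1 + 0.044 × 4.41) = 3.08 mA.

Saturation; I_D = 3.08 mA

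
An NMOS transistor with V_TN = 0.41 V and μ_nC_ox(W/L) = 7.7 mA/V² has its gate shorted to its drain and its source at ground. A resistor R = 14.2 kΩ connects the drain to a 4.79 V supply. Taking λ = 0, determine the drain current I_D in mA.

With gate tied to drain, V_GS = V_DS ≥ V_GS − V_TN, so the device is in saturation.
KCL at the drain: ½ k_n (V_GS − V_TN)² = (V_DD − V_GS)/R.
Let x = V_GS − 0.41. Then 54.7 x² + x − 4.38 = 0, giving x = 0.274 V (positive root), so V_GS = 0.684 V.
I_D = (V_DD − V_GS)/R = (4.79 − 0.684) / 14.2 = 0.289 mA.

I_D = 0.289 mA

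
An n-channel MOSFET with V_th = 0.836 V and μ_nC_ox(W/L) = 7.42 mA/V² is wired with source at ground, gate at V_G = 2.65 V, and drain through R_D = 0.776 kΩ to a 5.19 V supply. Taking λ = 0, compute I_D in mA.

V_GS = V_G = 2.65 V, so V_ov = 2.65 − 0.836 = 1.81 V.
Assume saturation: I_D = ½ k_n V_ov² = 0.5 × 7.42 × 1.81² = 12.2 mA, giving V_DS = V_DD − I_D R_D = 5.19 − 12.2 × 0.776 = -4.28 V.
But -4.28 V < V_ov = 1.81 V, so the device is actually in triode.
In triode I_D = k_n[V_ov V_DS − ½ V_DS²] and I_D = (V_DD − V_DS)/R_D. Equating: 2.88 V_DS² − 11.44 V_DS + 5.19 = 0, giving V_DS = 0.522 V (the root below V_ov).
I_D = (5.19 − 0.522) / 0.776 = 6.02 mA.

I_D = 6.02 mA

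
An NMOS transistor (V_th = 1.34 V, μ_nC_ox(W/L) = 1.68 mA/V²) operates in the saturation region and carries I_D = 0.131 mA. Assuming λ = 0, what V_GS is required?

V_GS = 1.73 V

In saturation I_D = ½ k_n (V_GS − V_th)², so V_GS − V_th = √(2 I_D / k_n) = √(2 × 0.131 / 1.68) = 0.395 V.
V_GS = 1.34 + 0.395 = 1.73 V.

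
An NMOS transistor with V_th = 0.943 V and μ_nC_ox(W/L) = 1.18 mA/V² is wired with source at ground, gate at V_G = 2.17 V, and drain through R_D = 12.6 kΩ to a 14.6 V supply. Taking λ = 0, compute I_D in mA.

I_D = 0.888 mA

V_GS = V_G = 2.17 V, so V_ov = 2.17 − 0.943 = 1.23 V.
Assume saturation: I_D = ½ k_n V_ov² = 0.5 × 1.18 × 1.23² = 0.888 mA, giving V_DS = V_DD − I_D R_D = 14.6 − 0.888 × 12.6 = 3.41 V.
V_DS = 3.41 V ≥ V_ov = 1.23 V, confirming saturation.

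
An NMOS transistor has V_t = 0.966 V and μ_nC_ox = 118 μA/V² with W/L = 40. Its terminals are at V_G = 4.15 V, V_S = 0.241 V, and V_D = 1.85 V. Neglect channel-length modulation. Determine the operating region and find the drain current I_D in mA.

V_GS = V_G − V_S = 4.15 − 0.241 = 3.91 V; V_DS = V_D − V_S = 1.85 − 0.241 = 1.61 V.
k_n = μ_nC_ox · (W/L) = 4.72 mA/V².
V_ov = V_GS − V_t = 3.91 − 0.966 = 2.94 V.
Since V_DS = 1.61 V < V_ov = 2.94 V, the device is in the triode region.
I_D = k_n [V_ov · V_DS − ½ V_DS²] = 4.72 × [2.94 × 1.61 − 0.5 × 1.61²] = 16.2 mA.

Triode; I_D = 16.2 mA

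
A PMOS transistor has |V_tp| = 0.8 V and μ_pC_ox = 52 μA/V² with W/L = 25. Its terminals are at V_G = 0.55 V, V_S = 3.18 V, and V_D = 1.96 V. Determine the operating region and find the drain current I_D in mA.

Triode; I_D = 1.93 mA

V_SG = V_S − V_G = 3.18 − 0.55 = 2.63 V; V_SD = V_S − V_D = 3.18 − 1.96 = 1.22 V.
k_p = μ_pC_ox · (W/L) = 1.3 mA/V².
V_ov = V_SG − |V_tp| = 2.63 − 0.8 = 1.83 V.
Since V_SD = 1.22 V < V_ov = 1.83 V, the device is in the triode region.
I_D = k_p [V_ov · V_SD − ½ V_SD²] = 1.3 × [1.83 × 1.22 − 0.5 × 1.22²] = 1.93 mA.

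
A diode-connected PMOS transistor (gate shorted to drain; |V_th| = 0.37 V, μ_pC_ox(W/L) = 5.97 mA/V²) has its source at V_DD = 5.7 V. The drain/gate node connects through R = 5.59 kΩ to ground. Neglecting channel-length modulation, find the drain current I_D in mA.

With gate tied to drain, V_SG = V_SD ≥ V_SG − |V_th|, so the device is in saturation.
KCL at the drain: ½ k_p (V_SG − |V_th|)² = (V_DD − V_SG)/R.
Let x = V_SG − 0.37. Then 16.7 x² + x − 5.33 = 0, giving x = 0.536 V (positive root), so V_SG = 0.906 V.
I_D = (V_DD − V_SG)/R = (5.7 − 0.906) / 5.59 = 0.858 mA.

I_D = 0.858 mA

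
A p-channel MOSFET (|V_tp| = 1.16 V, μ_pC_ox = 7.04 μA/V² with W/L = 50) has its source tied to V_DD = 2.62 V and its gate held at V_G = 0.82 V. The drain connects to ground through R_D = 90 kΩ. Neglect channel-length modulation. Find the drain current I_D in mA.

I_D = 0.0276 mA

V_SG = V_DD − V_G = 2.62 − 0.82 = 1.8 V, so V_ov = 1.8 − 1.16 = 0.64 V.
k_p = μ_pC_ox · (W/L) = 0.352 mA/V².
Assume saturation: I_D = ½ k_p V_ov² = 0.5 × 0.352 × 0.64² = 0.0721 mA, giving V_SD = V_DD − I_D R_D = 2.62 − 0.0721 × 90 = -3.87 V.
But -3.87 V < V_ov = 0.64 V, so the device is actually in triode.
In triode I_D = k_p[V_ov V_SD − ½ V_SD²] and I_D = (V_DD − V_SD)/R_D. Equating: 15.8 V_SD² − 21.28 V_SD + 2.62 = 0, giving V_SD = 0.137 V (the root below V_ov).
I_D = (2.62 − 0.137) / 90 = 0.0276 mA.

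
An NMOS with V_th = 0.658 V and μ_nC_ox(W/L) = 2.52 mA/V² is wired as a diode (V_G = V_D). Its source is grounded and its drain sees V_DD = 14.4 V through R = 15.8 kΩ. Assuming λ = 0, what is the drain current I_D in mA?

I_D = 0.819 mA

With gate tied to drain, V_GS = V_DS ≥ V_GS − V_th, so the device is in saturation.
KCL at the drain: ½ k_n (V_GS − V_th)² = (V_DD − V_GS)/R.
Let x = V_GS − 0.658. Then 19.9 x² + x − 13.74 = 0, giving x = 0.806 V (positive root), so V_GS = 1.46 V.
I_D = (V_DD − V_GS)/R = (14.4 − 1.46) / 15.8 = 0.819 mA.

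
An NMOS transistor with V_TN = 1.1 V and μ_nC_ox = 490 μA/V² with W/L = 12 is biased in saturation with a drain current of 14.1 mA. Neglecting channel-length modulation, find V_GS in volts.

k_n = μ_nC_ox · (W/L) = 5.88 mA/V².
In saturation I_D = ½ k_n (V_GS − V_TN)², so V_GS − V_TN = √(2 I_D / k_n) = √(2 × 14.1 / 5.88) = 2.19 V.
V_GS = 1.1 + 2.19 = 3.29 V.

V_GS = 3.29 V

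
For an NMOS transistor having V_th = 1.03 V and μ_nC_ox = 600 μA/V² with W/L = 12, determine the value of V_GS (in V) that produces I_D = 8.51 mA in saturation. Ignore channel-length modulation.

V_GS = 2.57 V

k_n = μ_nC_ox · (W/L) = 7.2 mA/V².
In saturation I_D = ½ k_n (V_GS − V_th)², so V_GS − V_th = √(2 I_D / k_n) = √(2 × 8.51 / 7.2) = 1.54 V.
V_GS = 1.03 + 1.54 = 2.57 V.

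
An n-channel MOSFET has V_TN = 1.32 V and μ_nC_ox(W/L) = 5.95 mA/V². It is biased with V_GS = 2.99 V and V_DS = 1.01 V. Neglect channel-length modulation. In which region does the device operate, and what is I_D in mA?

V_ov = V_GS − V_TN = 2.99 − 1.32 = 1.67 V.
Since V_DS = 1.01 V < V_ov = 1.67 V, the device is in the triode region.
I_D = k_n [V_ov · V_DS − ½ V_DS²] = 5.95 × [1.67 × 1.01 − 0.5 × 1.01²] = 7 mA.

Triode; I_D = 7.00 mA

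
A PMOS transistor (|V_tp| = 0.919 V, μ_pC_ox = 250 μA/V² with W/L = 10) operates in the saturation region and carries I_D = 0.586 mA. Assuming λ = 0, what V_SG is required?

V_SG = 1.60 V

k_p = μ_pC_ox · (W/L) = 2.5 mA/V².
In saturation I_D = ½ k_p (V_SG − |V_tp|)², so V_SG − |V_tp| = √(2 I_D / k_p) = √(2 × 0.586 / 2.5) = 0.685 V.
V_SG = 0.919 + 0.685 = 1.6 V.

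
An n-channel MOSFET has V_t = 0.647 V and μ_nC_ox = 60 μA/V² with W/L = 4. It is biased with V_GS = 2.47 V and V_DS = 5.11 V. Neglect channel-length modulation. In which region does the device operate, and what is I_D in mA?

k_n = μ_nC_ox · (W/L) = 0.24 mA/V².
V_ov = V_GS − V_t = 2.47 − 0.647 = 1.82 V.
Since V_DS = 5.11 V ≥ V_ov = 1.82 V, the device is in saturation.
I_D = ½ k_n V_ov² = 0.5 × 0.24 × 1.82² = 0.399 mA.

Saturation; I_D = 0.399 mA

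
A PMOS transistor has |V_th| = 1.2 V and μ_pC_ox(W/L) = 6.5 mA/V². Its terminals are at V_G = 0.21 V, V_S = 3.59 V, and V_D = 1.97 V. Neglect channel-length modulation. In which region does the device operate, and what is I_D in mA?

V_SG = V_S − V_G = 3.59 − 0.21 = 3.38 V; V_SD = V_S − V_D = 3.59 − 1.97 = 1.62 V.
V_ov = V_SG − |V_th| = 3.38 − 1.2 = 2.18 V.
Since V_SD = 1.62 V < V_ov = 2.18 V, the device is in the triode region.
I_D = k_p [V_ov · V_SD − ½ V_SD²] = 6.5 × [2.18 × 1.62 − 0.5 × 1.62²] = 14.4 mA.

Triode; I_D = 14.4 mA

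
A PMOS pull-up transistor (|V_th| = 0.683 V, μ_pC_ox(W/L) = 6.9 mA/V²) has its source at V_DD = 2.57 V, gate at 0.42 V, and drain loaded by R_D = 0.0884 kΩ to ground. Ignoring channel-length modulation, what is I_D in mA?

V_SG = V_DD − V_G = 2.57 − 0.42 = 2.15 V, so V_ov = 2.15 − 0.683 = 1.47 V.
Assume saturation: I_D = ½ k_p V_ov² = 0.5 × 6.9 × 1.47² = 7.42 mA, giving V_SD = V_DD − I_D R_D = 2.57 − 7.42 × 0.0884 = 1.91 V.
V_SD = 1.91 V ≥ V_ov = 1.47 V, confirming saturation.

I_D = 7.42 mA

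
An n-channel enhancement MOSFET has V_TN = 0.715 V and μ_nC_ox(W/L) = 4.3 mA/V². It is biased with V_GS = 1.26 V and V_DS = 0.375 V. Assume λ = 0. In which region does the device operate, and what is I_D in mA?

Triode; I_D = 0.576 mA

V_ov = V_GS − V_TN = 1.26 − 0.715 = 0.545 V.
Since V_DS = 0.375 V < V_ov = 0.545 V, the device is in the triode region.
I_D = k_n [V_ov · V_DS − ½ V_DS²] = 4.3 × [0.545 × 0.375 − 0.5 × 0.375²] = 0.576 mA.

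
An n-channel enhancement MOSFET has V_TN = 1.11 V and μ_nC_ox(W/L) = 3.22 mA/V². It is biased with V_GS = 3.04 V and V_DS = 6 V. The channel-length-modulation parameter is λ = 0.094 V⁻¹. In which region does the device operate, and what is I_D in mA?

Saturation; I_D = 9.38 mA

V_ov = V_GS − V_TN = 3.04 − 1.11 = 1.93 V.
Since V_DS = 6 V ≥ V_ov = 1.93 V, the device is in saturation.
I_D = ½ k_n V_ov² (1 + λ V_DS) = 0.5 × 3.22 × 1.93² × (1 + 0.094 × 6) = 9.38 mA.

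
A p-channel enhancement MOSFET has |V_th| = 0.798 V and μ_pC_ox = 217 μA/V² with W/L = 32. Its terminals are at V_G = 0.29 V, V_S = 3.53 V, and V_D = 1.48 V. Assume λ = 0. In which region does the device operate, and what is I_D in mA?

V_SG = V_S − V_G = 3.53 − 0.29 = 3.24 V; V_SD = V_S − V_D = 3.53 − 1.48 = 2.05 V.
k_p = μ_pC_ox · (W/L) = 6.944 mA/V².
V_ov = V_SG − |V_th| = 3.24 − 0.798 = 2.44 V.
Since V_SD = 2.05 V < V_ov = 2.44 V, the device is in the triode region.
I_D = k_p [V_ov · V_SD − ½ V_SD²] = 6.944 × [2.44 × 2.05 − 0.5 × 2.05²] = 20.2 mA.

Triode; I_D = 20.2 mA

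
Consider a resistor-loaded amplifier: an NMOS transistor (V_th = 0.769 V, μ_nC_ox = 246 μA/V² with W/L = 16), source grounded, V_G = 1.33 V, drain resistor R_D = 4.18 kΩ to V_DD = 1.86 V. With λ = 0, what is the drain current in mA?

I_D = 0.392 mA

V_GS = V_G = 1.33 V, so V_ov = 1.33 − 0.769 = 0.561 V.
k_n = μ_nC_ox · (W/L) = 3.936 mA/V².
Assume saturation: I_D = ½ k_n V_ov² = 0.5 × 3.936 × 0.561² = 0.619 mA, giving V_DS = V_DD − I_D R_D = 1.86 − 0.619 × 4.18 = -0.729 V.
But -0.729 V < V_ov = 0.561 V, so the device is actually in triode.
In triode I_D = k_n[V_ov V_DS − ½ V_DS²] and I_D = (V_DD − V_DS)/R_D. Equating: 8.23 V_DS² − 10.23 V_DS + 1.86 = 0, giving V_DS = 0.221 V (the root below V_ov).
I_D = (1.86 − 0.221) / 4.18 = 0.392 mA.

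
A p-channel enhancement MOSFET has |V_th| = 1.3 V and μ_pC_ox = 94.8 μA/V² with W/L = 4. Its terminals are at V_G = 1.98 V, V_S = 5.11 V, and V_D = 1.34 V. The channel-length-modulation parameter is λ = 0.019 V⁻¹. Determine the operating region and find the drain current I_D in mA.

V_SG = V_S − V_G = 5.11 − 1.98 = 3.13 V; V_SD = V_S − V_D = 5.11 − 1.34 = 3.77 V.
k_p = μ_pC_ox · (W/L) = 0.3792 mA/V².
V_ov = V_SG − |V_th| = 3.13 − 1.3 = 1.83 V.
Since V_SD = 3.77 V ≥ V_ov = 1.83 V, the device is in saturation.
I_D = ½ k_p V_ov² (1 + λ V_SD) = 0.5 × 0.3792 × 1.83² × (1 + 0.019 × 3.77) = 0.68 mA.

Saturation; I_D = 0.680 mA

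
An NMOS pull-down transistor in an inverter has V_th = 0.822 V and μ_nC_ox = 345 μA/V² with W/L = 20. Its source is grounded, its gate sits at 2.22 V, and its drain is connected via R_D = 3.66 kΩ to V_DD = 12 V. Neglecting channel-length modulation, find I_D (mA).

V_GS = V_G = 2.22 V, so V_ov = 2.22 − 0.822 = 1.4 V.
k_n = μ_nC_ox · (W/L) = 6.9 mA/V².
Assume saturation: I_D = ½ k_n V_ov² = 0.5 × 6.9 × 1.4² = 6.74 mA, giving V_DS = V_DD − I_D R_D = 12 − 6.74 × 3.66 = -12.7 V.
But -12.7 V < V_ov = 1.4 V, so the device is actually in triode.
In triode I_D = k_n[V_ov V_DS − ½ V_DS²] and I_D = (V_DD − V_DS)/R_D. Equating: 12.6 V_DS² − 36.31 V_DS + 12 = 0, giving V_DS = 0.381 V (the root below V_ov).
I_D = (12 − 0.381) / 3.66 = 3.17 mA.

I_D = 3.17 mA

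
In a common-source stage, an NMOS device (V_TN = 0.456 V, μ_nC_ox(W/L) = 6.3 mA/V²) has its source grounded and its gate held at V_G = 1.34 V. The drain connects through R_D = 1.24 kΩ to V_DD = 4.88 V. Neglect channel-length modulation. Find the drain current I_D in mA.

I_D = 2.46 mA

V_GS = V_G = 1.34 V, so V_ov = 1.34 − 0.456 = 0.884 V.
Assume saturation: I_D = ½ k_n V_ov² = 0.5 × 6.3 × 0.884² = 2.46 mA, giving V_DS = V_DD − I_D R_D = 4.88 − 2.46 × 1.24 = 1.83 V.
V_DS = 1.83 V ≥ V_ov = 0.884 V, confirming saturation.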